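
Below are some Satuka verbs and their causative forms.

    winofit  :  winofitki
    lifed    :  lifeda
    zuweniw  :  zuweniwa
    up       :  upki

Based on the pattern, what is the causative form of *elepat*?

The pattern is voicing of the final consonant: -ki when the stem ends in a voiceless consonant (*winofit*, *up*); -a when the stem ends in a voiced consonant (*lifed*, *zuweniw*).
Since the final consonant of *elepat* is /t/ (voiceless), it takes -ki, giving *elepatki*.

elepatki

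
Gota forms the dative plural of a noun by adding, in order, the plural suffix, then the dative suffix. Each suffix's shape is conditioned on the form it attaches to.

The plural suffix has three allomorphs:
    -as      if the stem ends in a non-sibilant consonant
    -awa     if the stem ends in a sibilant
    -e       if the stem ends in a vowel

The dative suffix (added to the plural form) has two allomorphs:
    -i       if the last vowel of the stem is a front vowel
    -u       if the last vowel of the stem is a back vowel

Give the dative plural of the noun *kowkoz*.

The final sound of *kowkoz* is /z/, which is a sibilant, so the plural suffix is -awa, giving *kowkozawa*.
The plural form *kowkozawa*: last vowel = /a/, a back vowel → -u → *kowkozawau*.

kowkozawau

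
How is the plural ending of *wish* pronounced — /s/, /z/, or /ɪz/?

/ɪz/

The stem *wish* ends in a sibilant (/s, z, ʃ, ʒ, tʃ, dʒ/).
The plural suffix surfaces as /ɪz/ after sibilants, /s/ after other voiceless consonants, and /z/ after other voiced sounds.
So the plural -s on *wish* is pronounced /ɪz/.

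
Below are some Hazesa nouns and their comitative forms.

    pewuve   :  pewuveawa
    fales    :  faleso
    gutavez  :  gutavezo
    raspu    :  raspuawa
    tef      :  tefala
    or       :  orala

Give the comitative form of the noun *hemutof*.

The suffix is conditioned by the final sound: -o when the stem ends in a sibilant (*fales*, *gutavez*); -ala when the stem ends in a non-sibilant consonant (*tef*, *or*); -awa when the stem ends in a vowel (*pewuve*, *raspu*).
*hemutof* — final sound /f/ (a non-sibilant consonant) → -ala → *hemutofala*.

hemutofala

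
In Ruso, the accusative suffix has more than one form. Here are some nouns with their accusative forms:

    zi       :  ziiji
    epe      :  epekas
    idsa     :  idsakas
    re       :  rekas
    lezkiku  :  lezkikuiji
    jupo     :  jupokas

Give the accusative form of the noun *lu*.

luiji

The alternation tracks the last vowel of the stem — -iji when the last vowel of the stem is a high vowel (*zi*, *lezkiku*); -kas when the last vowel of the stem is a non-high vowel (*epe*, *idsa*, *re*, *jupo*).
*lu* — last vowel /u/ (a high vowel) → -iji → *luiji*.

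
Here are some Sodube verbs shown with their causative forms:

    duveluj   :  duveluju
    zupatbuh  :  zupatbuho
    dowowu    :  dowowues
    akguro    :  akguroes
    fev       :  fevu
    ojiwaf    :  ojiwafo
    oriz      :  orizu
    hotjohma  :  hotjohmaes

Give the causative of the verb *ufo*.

ufoes

The alternation tracks the final sound of the stem — -o when the stem ends in a voiceless consonant (*zupatbuh*, *ojiwaf*); -u when the stem ends in a voiced consonant (*duveluj*, *fev*, *oriz*); -es when the stem ends in a vowel (*dowowu*, *akguro*, *hotjohma*).
Since the final sound of *ufo* is /o/ (a vowel), it takes -es, giving *ufoes*.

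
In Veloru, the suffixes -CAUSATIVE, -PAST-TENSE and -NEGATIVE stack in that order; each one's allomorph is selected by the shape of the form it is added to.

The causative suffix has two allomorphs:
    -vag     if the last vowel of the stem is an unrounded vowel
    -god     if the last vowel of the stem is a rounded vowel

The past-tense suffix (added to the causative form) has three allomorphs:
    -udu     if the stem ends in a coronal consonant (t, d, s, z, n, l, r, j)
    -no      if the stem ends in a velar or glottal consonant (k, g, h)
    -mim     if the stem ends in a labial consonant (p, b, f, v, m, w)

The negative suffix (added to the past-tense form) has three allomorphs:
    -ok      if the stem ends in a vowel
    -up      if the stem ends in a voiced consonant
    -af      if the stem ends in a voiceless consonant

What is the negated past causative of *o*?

*o*: last vowel = /o/, a rounded vowel → -god → *ogod*.
The final consonant of the causative form *ogod* is /d/, which is coronal, so the past-tense suffix is -udu, giving *ogodudu*.
The past-tense form *ogodudu* — final sound /u/ (a vowel) → -ok → *ogoduduok*.

ogoduduok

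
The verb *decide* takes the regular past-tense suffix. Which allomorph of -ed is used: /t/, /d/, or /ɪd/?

The stem *decide* ends in /t/ or /d/.
The -ed suffix is realized as /ɪd/ after /t, d/; as /t/ after other voiceless consonants; and as /d/ after other voiced sounds.
So -ed on *decide* is pronounced /ɪd/.

/ɪd/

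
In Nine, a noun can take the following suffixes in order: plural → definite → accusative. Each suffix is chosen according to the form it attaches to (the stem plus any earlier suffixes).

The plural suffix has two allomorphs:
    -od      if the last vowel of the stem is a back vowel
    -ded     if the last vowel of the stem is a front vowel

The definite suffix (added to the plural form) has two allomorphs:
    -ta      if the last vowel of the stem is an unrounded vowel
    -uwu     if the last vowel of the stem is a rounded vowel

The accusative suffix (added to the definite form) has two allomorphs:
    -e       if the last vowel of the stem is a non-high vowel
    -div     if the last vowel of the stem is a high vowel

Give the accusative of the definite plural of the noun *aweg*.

awegdedtae

Since the last vowel of *aweg* is /e/ (a front vowel), it takes -ded, giving *awegded*.
The plural form *awegded* — last vowel /e/ (an unrounded vowel) → -ta → *awegdedta*.
The last vowel of the definite form *awegdedta* is /a/, which is a non-high vowel, so the accusative suffix is -e, giving *awegdedtae*.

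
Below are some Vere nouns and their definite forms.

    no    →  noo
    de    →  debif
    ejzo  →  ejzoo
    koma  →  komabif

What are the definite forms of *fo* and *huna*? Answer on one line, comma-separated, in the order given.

foo, hunabif

The pattern is rounding harmony: -o when the last vowel of the stem is a rounded vowel (*no*, *ejzo*); -bif when the last vowel of the stem is an unrounded vowel (*de*, *koma*).
*fo* — last vowel /o/ (a rounded vowel) → -o → *foo*.
The last vowel of *huna* is /a/, which is an unrounded vowel, so the suffix is -bif, giving *hunabif*.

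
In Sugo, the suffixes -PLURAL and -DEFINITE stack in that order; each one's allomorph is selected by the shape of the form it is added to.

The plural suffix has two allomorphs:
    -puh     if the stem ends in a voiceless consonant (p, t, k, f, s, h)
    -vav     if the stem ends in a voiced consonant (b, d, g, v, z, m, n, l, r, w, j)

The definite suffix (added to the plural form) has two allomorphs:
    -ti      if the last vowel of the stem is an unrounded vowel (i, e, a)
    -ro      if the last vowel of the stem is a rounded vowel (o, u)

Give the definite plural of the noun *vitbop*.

vitboppuhro

*vitbop*: final consonant = /p/, voiceless → -puh → *vitboppuh*.
The plural form *vitboppuh* — last vowel /u/ (a rounded vowel) → -ro → *vitboppuhro*.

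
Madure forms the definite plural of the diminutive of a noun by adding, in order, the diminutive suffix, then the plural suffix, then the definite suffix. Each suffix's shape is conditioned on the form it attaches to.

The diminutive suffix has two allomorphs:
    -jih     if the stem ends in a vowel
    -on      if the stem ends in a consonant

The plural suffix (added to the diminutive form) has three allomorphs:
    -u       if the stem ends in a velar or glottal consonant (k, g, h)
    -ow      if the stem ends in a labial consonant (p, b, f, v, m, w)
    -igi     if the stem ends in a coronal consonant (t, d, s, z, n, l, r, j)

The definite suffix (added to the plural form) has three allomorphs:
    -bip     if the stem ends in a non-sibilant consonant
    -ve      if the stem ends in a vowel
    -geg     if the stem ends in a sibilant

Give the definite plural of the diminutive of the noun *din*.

dinonigive

*din*: final sound = /n/, a consonant → -on → *dinon*.
The diminutive form *dinon* — final consonant /n/ (coronal) → -igi → *dinonigi*.
The plural form *dinonigi*: final sound = /i/, a vowel → -ve → *dinonigive*.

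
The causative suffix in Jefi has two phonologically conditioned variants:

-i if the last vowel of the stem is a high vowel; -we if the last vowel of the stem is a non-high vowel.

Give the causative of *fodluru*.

fodlurui

Since the last vowel of *fodluru* is /u/ (a high vowel), it takes -i, giving *fodlurui*.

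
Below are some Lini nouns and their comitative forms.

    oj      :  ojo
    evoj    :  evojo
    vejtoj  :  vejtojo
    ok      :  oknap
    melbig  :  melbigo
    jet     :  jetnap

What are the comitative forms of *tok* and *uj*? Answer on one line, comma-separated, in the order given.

The pattern is voicing of the final consonant: -nap when the stem ends in a voiceless consonant (*ok*, *jet*); -o when the stem ends in a voiced consonant (*oj*, *evoj*, *vejtoj*, *melbig*).
*tok* — final consonant /k/ (voiceless) → -nap → *toknap*.
Since the final consonant of *uj* is /j/ (voiced), it takes -o, giving *ujo*.

toknap, ujo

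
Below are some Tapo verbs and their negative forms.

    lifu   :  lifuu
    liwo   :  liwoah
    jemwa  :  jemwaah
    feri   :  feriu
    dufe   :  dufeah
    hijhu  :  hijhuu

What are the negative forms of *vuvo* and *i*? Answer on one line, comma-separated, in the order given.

vuvoah, iu

Looking at the last vowel of each stem: -u when the last vowel of the stem is a high vowel (*lifu*, *feri*, *hijhu*); -ah when the last vowel of the stem is a non-high vowel (*liwo*, *jemwa*, *dufe*).
*vuvo* — last vowel /o/ (a non-high vowel) → -ah → *vuvoah*.
*i*: last vowel = /i/, a high vowel → -u → *iu*.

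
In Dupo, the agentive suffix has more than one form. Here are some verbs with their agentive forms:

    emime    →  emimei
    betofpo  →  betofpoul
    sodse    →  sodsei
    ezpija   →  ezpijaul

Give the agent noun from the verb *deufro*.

deufroul

Looking at the last vowel of each stem: -i when the last vowel of the stem is a front vowel (*emime*, *sodse*); -ul when the last vowel of the stem is a back vowel (*betofpo*, *ezpija*).
The last vowel of *deufro* is /o/, which is a back vowel, so the suffix is -ul, giving *deufroul*.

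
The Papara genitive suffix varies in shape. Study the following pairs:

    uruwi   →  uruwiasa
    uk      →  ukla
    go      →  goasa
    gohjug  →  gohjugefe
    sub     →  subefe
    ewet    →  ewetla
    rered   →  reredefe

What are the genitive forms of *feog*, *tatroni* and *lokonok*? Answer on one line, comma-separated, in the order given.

feogefe, tatroniasa, lokonokla

The suffix is conditioned by the final sound: -la when the stem ends in a voiceless consonant (*uk*, *ewet*); -efe when the stem ends in a voiced consonant (*gohjug*, *sub*, *rered*); -asa when the stem ends in a vowel (*uruwi*, *go*).
Since the final sound of *feog* is /g/ (a voiced consonant), it takes -efe, giving *feogefe*.
*tatroni*: final sound = /i/, a vowel → -asa → *tatroniasa*.
The final sound of *lokonok* is /k/, which is a voiceless consonant, so the suffix is -la, giving *lokonokla*.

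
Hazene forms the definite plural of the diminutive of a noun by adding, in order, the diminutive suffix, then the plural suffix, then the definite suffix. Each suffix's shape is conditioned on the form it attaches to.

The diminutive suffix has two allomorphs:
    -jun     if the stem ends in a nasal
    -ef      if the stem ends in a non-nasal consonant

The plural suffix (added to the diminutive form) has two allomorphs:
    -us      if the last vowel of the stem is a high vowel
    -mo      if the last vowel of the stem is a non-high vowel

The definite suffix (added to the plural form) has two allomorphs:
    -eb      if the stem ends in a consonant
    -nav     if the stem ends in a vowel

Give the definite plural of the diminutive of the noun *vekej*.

vekejefmonav

*vekej*: final consonant = /j/, non-nasal → -ef → *vekejef*.
The diminutive form *vekejef*: last vowel = /e/, a non-high vowel → -mo → *vekejefmo*.
The final sound of the plural form *vekejefmo* is /o/, which is a vowel, so the definite suffix is -nav, giving *vekejefmonav*.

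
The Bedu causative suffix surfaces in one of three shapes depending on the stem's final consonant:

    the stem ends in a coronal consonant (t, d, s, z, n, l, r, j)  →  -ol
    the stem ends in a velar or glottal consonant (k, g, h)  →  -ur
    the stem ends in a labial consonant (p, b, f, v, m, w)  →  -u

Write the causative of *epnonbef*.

epnonbefu

*epnonbef*: final consonant = /f/, labial → -u → *epnonbefu*.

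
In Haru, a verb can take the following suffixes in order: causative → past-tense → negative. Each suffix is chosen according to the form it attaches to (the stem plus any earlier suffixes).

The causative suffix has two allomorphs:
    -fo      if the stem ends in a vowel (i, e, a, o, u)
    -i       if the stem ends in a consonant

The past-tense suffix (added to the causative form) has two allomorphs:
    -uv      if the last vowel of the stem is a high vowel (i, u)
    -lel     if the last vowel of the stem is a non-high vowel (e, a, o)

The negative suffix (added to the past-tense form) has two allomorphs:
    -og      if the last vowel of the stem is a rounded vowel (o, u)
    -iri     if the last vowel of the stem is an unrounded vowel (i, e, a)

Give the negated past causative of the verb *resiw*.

resiwiuvog

The final sound of *resiw* is /w/, which is a consonant, so the causative suffix is -i, giving *resiwi*.
The last vowel of the causative form *resiwi* is /i/, which is a high vowel, so the past-tense suffix is -uv, giving *resiwiuv*.
The last vowel of the past-tense form *resiwiuv* is /u/, which is a rounded vowel, so the negative suffix is -og, giving *resiwiuvog*.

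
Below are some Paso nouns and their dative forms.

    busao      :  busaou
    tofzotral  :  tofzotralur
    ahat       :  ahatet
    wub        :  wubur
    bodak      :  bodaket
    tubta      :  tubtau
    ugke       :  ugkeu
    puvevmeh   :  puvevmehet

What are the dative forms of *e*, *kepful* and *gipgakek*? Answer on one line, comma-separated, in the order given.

Looking at the final sound of each stem: -et when the stem ends in a voiceless consonant (*ahat*, *bodak*, *puvevmeh*); -ur when the stem ends in a voiced consonant (*tofzotral*, *wub*); -u when the stem ends in a vowel (*busao*, *tubta*, *ugke*).
Since the final sound of *e* is /e/ (a vowel), it takes -u, giving *eu*.
The final sound of *kepful* is /l/, which is a voiced consonant, so the suffix is -ur, giving *kepfulur*.
The final sound of *gipgakek* is /k/, which is a voiceless consonant, so the suffix is -et, giving *gipgakeket*.

eu, kepfulur, gipgakeket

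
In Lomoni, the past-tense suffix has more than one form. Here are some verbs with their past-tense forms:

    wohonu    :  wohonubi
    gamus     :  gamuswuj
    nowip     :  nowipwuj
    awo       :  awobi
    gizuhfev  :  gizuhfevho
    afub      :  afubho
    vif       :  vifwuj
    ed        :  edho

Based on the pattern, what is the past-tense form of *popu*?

popubi

The alternation tracks the final sound of the stem — -wuj when the stem ends in a voiceless consonant (*gamus*, *nowip*, *vif*); -ho when the stem ends in a voiced consonant (*gizuhfev*, *afub*, *ed*); -bi when the stem ends in a vowel (*wohonu*, *awo*).
*popu* — final sound /u/ (a vowel) → -bi → *popubi*.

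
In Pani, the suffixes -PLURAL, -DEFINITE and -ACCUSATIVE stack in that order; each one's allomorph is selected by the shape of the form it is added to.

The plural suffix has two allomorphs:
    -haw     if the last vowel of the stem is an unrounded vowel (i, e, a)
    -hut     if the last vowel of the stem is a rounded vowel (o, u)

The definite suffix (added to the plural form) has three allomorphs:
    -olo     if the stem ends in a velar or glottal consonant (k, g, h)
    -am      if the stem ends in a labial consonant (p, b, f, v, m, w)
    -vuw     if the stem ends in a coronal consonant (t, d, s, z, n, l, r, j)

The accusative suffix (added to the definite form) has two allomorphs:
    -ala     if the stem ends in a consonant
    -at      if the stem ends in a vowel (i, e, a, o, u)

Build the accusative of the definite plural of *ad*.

adhawamala

*ad*: last vowel = /a/, an unrounded vowel → -haw → *adhaw*.
Since the final consonant of the plural form *adhaw* is /w/ (labial), it takes -am, giving *adhawam*.
The definite form *adhawam* — final sound /m/ (a consonant) → -ala → *adhawamala*.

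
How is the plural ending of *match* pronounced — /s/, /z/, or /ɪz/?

/ɪz/

The stem *match* ends in a sibilant (/s, z, ʃ, ʒ, tʃ, dʒ/).
The plural suffix surfaces as /ɪz/ after sibilants, /s/ after other voiceless consonants, and /z/ after other voiced sounds.
So the plural -s on *match* is pronounced /ɪz/.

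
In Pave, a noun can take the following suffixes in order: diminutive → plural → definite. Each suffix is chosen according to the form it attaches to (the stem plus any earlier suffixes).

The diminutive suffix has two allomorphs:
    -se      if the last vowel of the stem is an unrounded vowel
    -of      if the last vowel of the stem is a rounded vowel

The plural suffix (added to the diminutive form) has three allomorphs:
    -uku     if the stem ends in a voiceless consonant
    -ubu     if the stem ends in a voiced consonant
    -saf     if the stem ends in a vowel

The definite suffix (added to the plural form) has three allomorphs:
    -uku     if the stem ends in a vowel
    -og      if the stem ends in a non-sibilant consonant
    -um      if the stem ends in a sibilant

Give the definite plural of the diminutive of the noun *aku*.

akuofukuuku

The last vowel of *aku* is /u/, which is a rounded vowel, so the diminutive suffix is -of, giving *akuof*.
The final sound of the diminutive form *akuof* is /f/, which is a voiceless consonant, so the plural suffix is -uku, giving *akuofuku*.
The final sound of the plural form *akuofuku* is /u/, which is a vowel, so the definite suffix is -uku, giving *akuofukuuku*.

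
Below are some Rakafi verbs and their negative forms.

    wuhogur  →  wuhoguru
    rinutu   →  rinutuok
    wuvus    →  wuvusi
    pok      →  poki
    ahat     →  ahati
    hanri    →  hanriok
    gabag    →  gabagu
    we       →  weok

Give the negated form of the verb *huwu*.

huwuok

The alternation tracks the final sound of the stem — -i when the stem ends in a voiceless consonant (*wuvus*, *pok*, *ahat*); -u when the stem ends in a voiced consonant (*wuhogur*, *gabag*); -ok when the stem ends in a vowel (*rinutu*, *hanri*, *we*).
Since the final sound of *huwu* is /u/ (a vowel), it takes -ok, giving *huwuok*.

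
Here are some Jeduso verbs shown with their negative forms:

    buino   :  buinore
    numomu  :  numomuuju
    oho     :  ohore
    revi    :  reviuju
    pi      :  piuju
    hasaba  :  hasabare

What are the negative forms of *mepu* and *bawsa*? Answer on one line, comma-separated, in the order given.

The suffix is conditioned by the last vowel: -uju when the last vowel of the stem is a high vowel (*numomu*, *revi*, *pi*); -re when the last vowel of the stem is a non-high vowel (*buino*, *oho*, *hasaba*).
Since the last vowel of *mepu* is /u/ (a high vowel), it takes -uju, giving *mepuuju*.
Since the last vowel of *bawsa* is /a/ (a non-high vowel), it takes -re, giving *bawsare*.

mepuuju, bawsare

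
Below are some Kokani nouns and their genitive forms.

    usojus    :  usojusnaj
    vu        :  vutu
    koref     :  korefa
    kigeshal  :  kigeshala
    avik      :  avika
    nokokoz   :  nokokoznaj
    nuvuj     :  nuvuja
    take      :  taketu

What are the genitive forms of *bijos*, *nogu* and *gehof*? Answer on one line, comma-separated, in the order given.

bijosnaj, nogutu, gehofa

The pattern is sibilance of the final sound: -naj when the stem ends in a sibilant (*usojus*, *nokokoz*); -a when the stem ends in a non-sibilant consonant (*koref*, *kigeshal*, *avik*, *nuvuj*); -tu when the stem ends in a vowel (*vu*, *take*).
*bijos*: final sound = /s/, a sibilant → -naj → *bijosnaj*.
Since the final sound of *nogu* is /u/ (a vowel), it takes -tu, giving *nogutu*.
*gehof* — final sound /f/ (a non-sibilant consonant) → -a → *gehofa*.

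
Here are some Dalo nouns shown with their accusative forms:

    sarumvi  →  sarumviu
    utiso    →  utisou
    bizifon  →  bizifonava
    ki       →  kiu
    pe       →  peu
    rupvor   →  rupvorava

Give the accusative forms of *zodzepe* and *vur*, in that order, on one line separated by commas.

The pattern is consonant vs. vowel: -ava when the stem ends in a consonant (*bizifon*, *rupvor*); -u when the stem ends in a vowel (*sarumvi*, *utiso*, *ki*, *pe*).
Since the final sound of *zodzepe* is /e/ (a vowel), it takes -u, giving *zodzepeu*.
Since the final sound of *vur* is /r/ (a consonant), it takes -ava, giving *vurava*.

zodzepeu, vurava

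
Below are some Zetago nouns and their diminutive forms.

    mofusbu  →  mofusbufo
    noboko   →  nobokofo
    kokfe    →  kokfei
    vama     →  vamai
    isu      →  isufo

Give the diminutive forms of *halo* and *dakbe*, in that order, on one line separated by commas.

halofo, dakbei

Looking at the last vowel of each stem: -fo when the last vowel of the stem is a rounded vowel (*mofusbu*, *noboko*, *isu*); -i when the last vowel of the stem is an unrounded vowel (*kokfe*, *vama*).
*halo*: last vowel = /o/, a rounded vowel → -fo → *halofo*.
*dakbe* — last vowel /e/ (an unrounded vowel) → -i → *dakbei*.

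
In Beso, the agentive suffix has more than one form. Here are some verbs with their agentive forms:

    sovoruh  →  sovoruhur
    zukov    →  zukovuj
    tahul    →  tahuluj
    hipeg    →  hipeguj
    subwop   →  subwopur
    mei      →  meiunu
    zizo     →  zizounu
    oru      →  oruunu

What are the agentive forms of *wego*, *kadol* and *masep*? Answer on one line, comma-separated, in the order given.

The suffix is conditioned by the final sound: -ur when the stem ends in a voiceless consonant (*sovoruh*, *subwop*); -uj when the stem ends in a voiced consonant (*zukov*, *tahul*, *hipeg*); -unu when the stem ends in a vowel (*mei*, *zizo*, *oru*).
The final sound of *wego* is /o/, which is a vowel, so the suffix is -unu, giving *wegounu*.
Since the final sound of *kadol* is /l/ (a voiced consonant), it takes -uj, giving *kadoluj*.
The final sound of *masep* is /p/, which is a voiceless consonant, so the suffix is -ur, giving *masepur*.

wegounu, kadoluj, masepur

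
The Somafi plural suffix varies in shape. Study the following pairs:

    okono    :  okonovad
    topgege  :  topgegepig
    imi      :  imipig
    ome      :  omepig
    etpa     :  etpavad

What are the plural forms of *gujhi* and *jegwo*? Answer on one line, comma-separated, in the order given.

Looking at the last vowel of each stem: -pig when the last vowel of the stem is a front vowel (*topgege*, *imi*, *ome*); -vad when the last vowel of the stem is a back vowel (*okono*, *etpa*).
*gujhi*: last vowel = /i/, a front vowel → -pig → *gujhipig*.
*jegwo*: last vowel = /o/, a back vowel → -vad → *jegwovad*.

gujhipig, jegwovad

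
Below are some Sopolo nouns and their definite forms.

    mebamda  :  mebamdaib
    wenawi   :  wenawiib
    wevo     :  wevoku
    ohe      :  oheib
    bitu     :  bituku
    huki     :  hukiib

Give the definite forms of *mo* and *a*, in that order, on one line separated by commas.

moku, aib

The pattern is rounding harmony: -ku when the last vowel of the stem is a rounded vowel (*wevo*, *bitu*); -ib when the last vowel of the stem is an unrounded vowel (*mebamda*, *wenawi*, *ohe*, *huki*).
The last vowel of *mo* is /o/, which is a rounded vowel, so the suffix is -ku, giving *moku*.
*a* — last vowel /a/ (an unrounded vowel) → -ib → *aib*.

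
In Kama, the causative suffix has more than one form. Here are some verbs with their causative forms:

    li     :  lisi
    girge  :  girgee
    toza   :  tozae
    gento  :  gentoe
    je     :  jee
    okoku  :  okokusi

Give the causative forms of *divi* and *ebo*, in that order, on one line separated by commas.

Looking at the last vowel of each stem: -si when the last vowel of the stem is a high vowel (*li*, *okoku*); -e when the last vowel of the stem is a non-high vowel (*girge*, *toza*, *gento*, *je*).
Since the last vowel of *divi* is /i/ (a high vowel), it takes -si, giving *divisi*.
*ebo* — last vowel /o/ (a non-high vowel) → -e → *eboe*.

divisi, eboe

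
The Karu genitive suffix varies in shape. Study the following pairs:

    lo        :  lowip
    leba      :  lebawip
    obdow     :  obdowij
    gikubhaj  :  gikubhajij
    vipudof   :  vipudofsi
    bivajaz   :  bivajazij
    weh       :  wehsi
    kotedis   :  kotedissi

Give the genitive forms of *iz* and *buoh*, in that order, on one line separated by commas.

The alternation tracks the final sound of the stem — -si when the stem ends in a voiceless consonant (*vipudof*, *weh*, *kotedis*); -ij when the stem ends in a voiced consonant (*obdow*, *gikubhaj*, *bivajaz*); -wip when the stem ends in a vowel (*lo*, *leba*).
*iz* — final sound /z/ (a voiced consonant) → -ij → *izij*.
Since the final sound of *buoh* is /h/ (a voiceless consonant), it takes -si, giving *buohsi*.

izij, buohsi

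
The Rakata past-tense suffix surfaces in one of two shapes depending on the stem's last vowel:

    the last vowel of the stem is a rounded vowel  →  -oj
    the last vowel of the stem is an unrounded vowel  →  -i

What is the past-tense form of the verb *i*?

*i*: last vowel = /i/, an unrounded vowel → -i → *ii*.

ii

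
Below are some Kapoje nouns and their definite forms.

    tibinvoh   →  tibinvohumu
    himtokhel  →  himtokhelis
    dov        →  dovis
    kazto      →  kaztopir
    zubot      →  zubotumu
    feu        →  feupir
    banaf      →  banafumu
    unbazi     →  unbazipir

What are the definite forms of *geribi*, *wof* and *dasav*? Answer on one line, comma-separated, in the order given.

geribipir, wofumu, dasavis

The alternation tracks the final sound of the stem — -umu when the stem ends in a voiceless consonant (*tibinvoh*, *zubot*, *banaf*); -is when the stem ends in a voiced consonant (*himtokhel*, *dov*); -pir when the stem ends in a vowel (*kazto*, *feu*, *unbazi*).
*geribi* — final sound /i/ (a vowel) → -pir → *geribipir*.
*wof* — final sound /f/ (a voiceless consonant) → -umu → *wofumu*.
The final sound of *dasav* is /v/, which is a voiced consonant, so the suffix is -is, giving *dasavis*.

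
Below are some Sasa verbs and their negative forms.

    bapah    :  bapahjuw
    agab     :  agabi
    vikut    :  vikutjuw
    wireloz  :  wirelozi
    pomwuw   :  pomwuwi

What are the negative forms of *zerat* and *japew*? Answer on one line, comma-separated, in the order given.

zeratjuw, japewi

The alternation tracks the final consonant of the stem — -juw when the stem ends in a voiceless consonant (*bapah*, *vikut*); -i when the stem ends in a voiced consonant (*agab*, *wireloz*, *pomwuw*).
Since the final consonant of *zerat* is /t/ (voiceless), it takes -juw, giving *zeratjuw*.
Since the final consonant of *japew* is /w/ (voiced), it takes -i, giving *japewi*.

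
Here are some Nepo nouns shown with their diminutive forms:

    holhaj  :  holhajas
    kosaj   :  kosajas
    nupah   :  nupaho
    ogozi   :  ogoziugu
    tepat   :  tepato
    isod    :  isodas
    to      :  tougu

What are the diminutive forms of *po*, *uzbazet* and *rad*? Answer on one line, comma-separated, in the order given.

pougu, uzbazeto, radas

The pattern is voicing of the final sound: -o when the stem ends in a voiceless consonant (*nupah*, *tepat*); -as when the stem ends in a voiced consonant (*holhaj*, *kosaj*, *isod*); -ugu when the stem ends in a vowel (*ogozi*, *to*).
Since the final sound of *po* is /o/ (a vowel), it takes -ugu, giving *pougu*.
The final sound of *uzbazet* is /t/, which is a voiceless consonant, so the suffix is -o, giving *uzbazeto*.
*rad* — final sound /d/ (a voiced consonant) → -as → *radas*.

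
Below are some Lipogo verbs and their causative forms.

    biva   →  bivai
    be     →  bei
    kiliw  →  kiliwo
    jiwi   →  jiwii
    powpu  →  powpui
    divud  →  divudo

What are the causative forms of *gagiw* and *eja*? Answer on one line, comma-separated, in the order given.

Looking at the final sound of each stem: -o when the stem ends in a consonant (*kiliw*, *divud*); -i when the stem ends in a vowel (*biva*, *be*, *jiwi*, *powpu*).
*gagiw* — final sound /w/ (a consonant) → -o → *gagiwo*.
*eja* — final sound /a/ (a vowel) → -i → *ejai*.

gagiwo, ejai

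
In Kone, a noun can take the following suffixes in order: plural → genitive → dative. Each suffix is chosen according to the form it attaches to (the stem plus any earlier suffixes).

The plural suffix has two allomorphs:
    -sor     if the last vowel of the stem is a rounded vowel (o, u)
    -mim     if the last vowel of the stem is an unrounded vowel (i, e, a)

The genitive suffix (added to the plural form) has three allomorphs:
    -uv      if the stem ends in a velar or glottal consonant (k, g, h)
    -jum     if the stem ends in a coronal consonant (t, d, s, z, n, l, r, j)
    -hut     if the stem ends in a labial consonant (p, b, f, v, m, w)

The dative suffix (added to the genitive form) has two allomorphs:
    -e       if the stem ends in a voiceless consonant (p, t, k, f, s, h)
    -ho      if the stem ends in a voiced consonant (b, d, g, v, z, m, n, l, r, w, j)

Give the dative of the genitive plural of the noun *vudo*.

vudosorjumho

The last vowel of *vudo* is /o/, which is a rounded vowel, so the plural suffix is -sor, giving *vudosor*.
Since the final consonant of the plural form *vudosor* is /r/ (coronal), it takes -jum, giving *vudosorjum*.
The genitive form *vudosorjum*: final consonant = /m/, voiced → -ho → *vudosorjumho*.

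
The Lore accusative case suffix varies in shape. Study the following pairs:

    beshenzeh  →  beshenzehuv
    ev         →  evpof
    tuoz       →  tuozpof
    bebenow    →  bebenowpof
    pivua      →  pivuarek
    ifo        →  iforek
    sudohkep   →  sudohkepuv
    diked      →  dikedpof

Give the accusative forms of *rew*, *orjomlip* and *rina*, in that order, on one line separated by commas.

The pattern is voicing of the final sound: -uv when the stem ends in a voiceless consonant (*beshenzeh*, *sudohkep*); -pof when the stem ends in a voiced consonant (*ev*, *tuoz*, *bebenow*, *diked*); -rek when the stem ends in a vowel (*pivua*, *ifo*).
*rew* — final sound /w/ (a voiced consonant) → -pof → *rewpof*.
*orjomlip*: final sound = /p/, a voiceless consonant → -uv → *orjomlipuv*.
*rina*: final sound = /a/, a vowel → -rek → *rinarek*.

rewpof, orjomlipuv, rinarek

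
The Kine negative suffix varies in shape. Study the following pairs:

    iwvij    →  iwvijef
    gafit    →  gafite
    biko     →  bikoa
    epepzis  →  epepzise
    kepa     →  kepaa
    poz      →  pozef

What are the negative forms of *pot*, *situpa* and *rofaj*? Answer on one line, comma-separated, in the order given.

Looking at the final sound of each stem: -e when the stem ends in a voiceless consonant (*gafit*, *epepzis*); -ef when the stem ends in a voiced consonant (*iwvij*, *poz*); -a when the stem ends in a vowel (*biko*, *kepa*).
The final sound of *pot* is /t/, which is a voiceless consonant, so the suffix is -e, giving *pote*.
*situpa* — final sound /a/ (a vowel) → -a → *situpaa*.
*rofaj*: final sound = /j/, a voiced consonant → -ef → *rofajef*.

pote, situpaa, rofajef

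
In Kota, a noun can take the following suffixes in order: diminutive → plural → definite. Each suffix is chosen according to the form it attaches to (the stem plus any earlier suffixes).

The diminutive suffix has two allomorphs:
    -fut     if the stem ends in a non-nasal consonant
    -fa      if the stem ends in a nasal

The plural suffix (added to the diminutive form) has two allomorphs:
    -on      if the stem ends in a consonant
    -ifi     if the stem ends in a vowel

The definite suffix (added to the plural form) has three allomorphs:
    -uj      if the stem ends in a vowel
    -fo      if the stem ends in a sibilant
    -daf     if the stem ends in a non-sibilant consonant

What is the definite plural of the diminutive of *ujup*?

ujupfutondaf

The final consonant of *ujup* is /p/, which is non-nasal, so the diminutive suffix is -fut, giving *ujupfut*.
The diminutive form *ujupfut*: final sound = /t/, a consonant → -on → *ujupfuton*.
The plural form *ujupfuton*: final sound = /n/, a non-sibilant consonant → -daf → *ujupfutondaf*.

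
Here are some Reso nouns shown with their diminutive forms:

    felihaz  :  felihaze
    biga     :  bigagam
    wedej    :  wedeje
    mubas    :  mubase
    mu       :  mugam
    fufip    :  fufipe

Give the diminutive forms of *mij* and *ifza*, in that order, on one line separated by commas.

mije, ifzagam

The suffix is conditioned by the final sound: -e when the stem ends in a consonant (*felihaz*, *wedej*, *mubas*, *fufip*); -gam when the stem ends in a vowel (*biga*, *mu*).
*mij* — final sound /j/ (a consonant) → -e → *mije*.
The final sound of *ifza* is /a/, which is a vowel, so the suffix is -gam, giving *ifzagam*.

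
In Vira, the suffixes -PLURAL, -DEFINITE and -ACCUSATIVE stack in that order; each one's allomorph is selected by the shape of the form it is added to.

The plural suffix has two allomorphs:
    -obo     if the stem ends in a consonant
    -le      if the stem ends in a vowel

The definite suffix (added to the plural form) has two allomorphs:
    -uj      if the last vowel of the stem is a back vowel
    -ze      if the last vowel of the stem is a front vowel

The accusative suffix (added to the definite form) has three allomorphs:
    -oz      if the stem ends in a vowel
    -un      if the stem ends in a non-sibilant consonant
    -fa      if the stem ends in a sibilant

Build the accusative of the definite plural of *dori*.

dorilezeoz

Since the final sound of *dori* is /i/ (a vowel), it takes -le, giving *dorile*.
Since the last vowel of the plural form *dorile* is /e/ (a front vowel), it takes -ze, giving *dorileze*.
The definite form *dorileze* — final sound /e/ (a vowel) → -oz → *dorilezeoz*.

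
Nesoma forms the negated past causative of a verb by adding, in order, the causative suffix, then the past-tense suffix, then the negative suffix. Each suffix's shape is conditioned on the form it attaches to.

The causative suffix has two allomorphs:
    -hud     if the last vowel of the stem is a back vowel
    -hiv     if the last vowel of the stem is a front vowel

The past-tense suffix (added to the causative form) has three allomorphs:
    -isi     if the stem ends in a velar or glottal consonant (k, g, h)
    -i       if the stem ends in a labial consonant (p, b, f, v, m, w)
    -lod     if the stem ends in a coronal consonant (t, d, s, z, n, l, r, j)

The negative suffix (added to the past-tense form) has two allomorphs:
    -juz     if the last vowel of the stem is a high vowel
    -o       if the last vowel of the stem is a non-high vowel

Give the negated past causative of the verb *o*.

ohudlodo

The last vowel of *o* is /o/, which is a back vowel, so the causative suffix is -hud, giving *ohud*.
The causative form *ohud*: final consonant = /d/, coronal → -lod → *ohudlod*.
The last vowel of the past-tense form *ohudlod* is /o/, which is a non-high vowel, so the negative suffix is -o, giving *ohudlodo*.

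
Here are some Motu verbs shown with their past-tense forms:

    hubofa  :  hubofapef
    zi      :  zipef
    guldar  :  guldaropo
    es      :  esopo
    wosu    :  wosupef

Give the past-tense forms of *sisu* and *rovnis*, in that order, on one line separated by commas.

sisupef, rovnisopo

The alternation tracks the final sound of the stem — -opo when the stem ends in a consonant (*guldar*, *es*); -pef when the stem ends in a vowel (*hubofa*, *zi*, *wosu*).
Since the final sound of *sisu* is /u/ (a vowel), it takes -pef, giving *sisupef*.
*rovnis* — final sound /s/ (a consonant) → -opo → *rovnisopo*.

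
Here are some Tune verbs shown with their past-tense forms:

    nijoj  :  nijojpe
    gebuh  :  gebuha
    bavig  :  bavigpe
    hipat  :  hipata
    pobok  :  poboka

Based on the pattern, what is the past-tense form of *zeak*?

zeaka

The suffix is conditioned by the final consonant: -a when the stem ends in a voiceless consonant (*gebuh*, *hipat*, *pobok*); -pe when the stem ends in a voiced consonant (*nijoj*, *bavig*).
*zeak*: final consonant = /k/, voiceless → -a → *zeaka*.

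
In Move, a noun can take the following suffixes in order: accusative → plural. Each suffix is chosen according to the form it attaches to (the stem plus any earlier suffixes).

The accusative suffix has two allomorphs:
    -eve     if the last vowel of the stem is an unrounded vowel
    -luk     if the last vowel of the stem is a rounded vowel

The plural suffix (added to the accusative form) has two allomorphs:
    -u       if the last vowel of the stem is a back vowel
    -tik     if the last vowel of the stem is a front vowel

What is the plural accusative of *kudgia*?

Since the last vowel of *kudgia* is /a/ (an unrounded vowel), it takes -eve, giving *kudgiaeve*.
The last vowel of the accusative form *kudgiaeve* is /e/, which is a front vowel, so the plural suffix is -tik, giving *kudgiaevetik*.

kudgiaevetik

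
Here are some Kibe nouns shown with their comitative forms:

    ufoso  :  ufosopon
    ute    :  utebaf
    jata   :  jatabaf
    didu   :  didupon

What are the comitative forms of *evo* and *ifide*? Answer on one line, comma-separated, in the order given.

The pattern is rounding harmony: -pon when the last vowel of the stem is a rounded vowel (*ufoso*, *didu*); -baf when the last vowel of the stem is an unrounded vowel (*ute*, *jata*).
Since the last vowel of *evo* is /o/ (a rounded vowel), it takes -pon, giving *evopon*.
The last vowel of *ifide* is /e/, which is an unrounded vowel, so the suffix is -baf, giving *ifidebaf*.

evopon, ifidebaf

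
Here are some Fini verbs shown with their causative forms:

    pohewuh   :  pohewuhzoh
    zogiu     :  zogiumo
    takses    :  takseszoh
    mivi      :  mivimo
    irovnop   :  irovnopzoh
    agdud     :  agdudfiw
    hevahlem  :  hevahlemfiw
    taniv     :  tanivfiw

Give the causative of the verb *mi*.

mimo

The suffix is conditioned by the final sound: -zoh when the stem ends in a voiceless consonant (*pohewuh*, *takses*, *irovnop*); -fiw when the stem ends in a voiced consonant (*agdud*, *hevahlem*, *taniv*); -mo when the stem ends in a vowel (*zogiu*, *mivi*).
*mi* — final sound /i/ (a vowel) → -mo → *mimo*.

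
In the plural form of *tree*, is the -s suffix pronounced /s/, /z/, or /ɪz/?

The stem *tree* ends in a voiced non-sibilant sound.
The plural suffix surfaces as /ɪz/ after sibilants, /s/ after other voiceless consonants, and /z/ after other voiced sounds.
So the plural -s on *tree* is pronounced /z/.

/z/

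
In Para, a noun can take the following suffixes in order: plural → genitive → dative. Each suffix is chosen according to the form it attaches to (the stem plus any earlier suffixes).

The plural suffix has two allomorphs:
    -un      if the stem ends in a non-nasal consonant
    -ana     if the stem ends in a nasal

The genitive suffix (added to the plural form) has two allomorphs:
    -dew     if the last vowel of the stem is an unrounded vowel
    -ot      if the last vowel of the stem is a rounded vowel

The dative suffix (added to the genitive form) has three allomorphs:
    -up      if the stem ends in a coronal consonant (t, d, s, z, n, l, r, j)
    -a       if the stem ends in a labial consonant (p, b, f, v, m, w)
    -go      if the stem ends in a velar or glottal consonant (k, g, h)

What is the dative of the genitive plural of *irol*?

irolunotup

*irol* — final consonant /l/ (non-nasal) → -un → *irolun*.
The plural form *irolun*: last vowel = /u/, a rounded vowel → -ot → *irolunot*.
The final consonant of the genitive form *irolunot* is /t/, which is coronal, so the dative suffix is -up, giving *irolunotup*.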